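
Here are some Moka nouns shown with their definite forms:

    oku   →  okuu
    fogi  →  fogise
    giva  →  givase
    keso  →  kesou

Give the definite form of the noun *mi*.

mise

The suffix is conditioned by the last vowel: -u when the last vowel of the stem is a rounded vowel (*oku*, *keso*); -se when the last vowel of the stem is an unrounded vowel (*fogi*, *giva*).
Since the last vowel of *mi* is /i/ (an unrounded vowel), it takes -se, giving *mise*.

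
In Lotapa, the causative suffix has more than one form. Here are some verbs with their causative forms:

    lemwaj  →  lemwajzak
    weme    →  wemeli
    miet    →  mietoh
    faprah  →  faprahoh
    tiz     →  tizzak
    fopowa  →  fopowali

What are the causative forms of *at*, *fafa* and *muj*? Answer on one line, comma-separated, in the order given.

Looking at the final sound of each stem: -oh when the stem ends in a voiceless consonant (*miet*, *faprah*); -zak when the stem ends in a voiced consonant (*lemwaj*, *tiz*); -li when the stem ends in a vowel (*weme*, *fopowa*).
The final sound of *at* is /t/, which is a voiceless consonant, so the suffix is -oh, giving *atoh*.
The final sound of *fafa* is /a/, which is a vowel, so the suffix is -li, giving *fafali*.
The final sound of *muj* is /j/, which is a voiced consonant, so the suffix is -zak, giving *mujzak*.

atoh, fafali, mujzak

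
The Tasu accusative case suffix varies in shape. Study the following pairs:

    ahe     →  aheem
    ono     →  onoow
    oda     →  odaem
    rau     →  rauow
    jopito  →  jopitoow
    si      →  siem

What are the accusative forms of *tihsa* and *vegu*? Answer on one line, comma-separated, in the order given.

Looking at the last vowel of each stem: -ow when the last vowel of the stem is a rounded vowel (*ono*, *rau*, *jopito*); -em when the last vowel of the stem is an unrounded vowel (*ahe*, *oda*, *si*).
*tihsa*: last vowel = /a/, an unrounded vowel → -em → *tihsaem*.
*vegu*: last vowel = /u/, a rounded vowel → -ow → *veguow*.

tihsaem, veguow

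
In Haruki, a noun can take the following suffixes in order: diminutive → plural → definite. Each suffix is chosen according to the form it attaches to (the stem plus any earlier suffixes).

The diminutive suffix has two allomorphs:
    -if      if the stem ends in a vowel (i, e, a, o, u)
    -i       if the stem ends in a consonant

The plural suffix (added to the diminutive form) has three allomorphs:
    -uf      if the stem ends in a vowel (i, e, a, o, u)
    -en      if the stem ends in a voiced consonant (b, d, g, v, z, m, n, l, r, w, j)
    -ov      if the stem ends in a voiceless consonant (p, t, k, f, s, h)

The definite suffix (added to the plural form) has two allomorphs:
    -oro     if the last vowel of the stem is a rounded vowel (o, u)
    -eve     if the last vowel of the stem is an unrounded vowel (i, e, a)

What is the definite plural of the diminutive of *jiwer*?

jiweriuforo

The final sound of *jiwer* is /r/, which is a consonant, so the diminutive suffix is -i, giving *jiweri*.
The final sound of the diminutive form *jiweri* is /i/, which is a vowel, so the plural suffix is -uf, giving *jiweriuf*.
The plural form *jiweriuf* — last vowel /u/ (a rounded vowel) → -oro → *jiweriuforo*.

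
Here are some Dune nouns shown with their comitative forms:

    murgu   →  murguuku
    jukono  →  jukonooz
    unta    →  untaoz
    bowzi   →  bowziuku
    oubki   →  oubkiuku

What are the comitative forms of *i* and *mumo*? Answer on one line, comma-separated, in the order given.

iuku, mumooz

The alternation tracks the last vowel of the stem — -uku when the last vowel of the stem is a high vowel (*murgu*, *bowzi*, *oubki*); -oz when the last vowel of the stem is a non-high vowel (*jukono*, *unta*).
*i* — last vowel /i/ (a high vowel) → -uku → *iuku*.
*mumo*: last vowel = /o/, a non-high vowel → -oz → *mumooz*.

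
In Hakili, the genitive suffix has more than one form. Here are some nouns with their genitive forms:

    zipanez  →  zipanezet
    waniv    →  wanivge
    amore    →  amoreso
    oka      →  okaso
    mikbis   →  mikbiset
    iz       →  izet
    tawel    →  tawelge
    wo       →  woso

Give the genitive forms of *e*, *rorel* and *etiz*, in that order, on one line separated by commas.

Looking at the final sound of each stem: -et when the stem ends in a sibilant (*zipanez*, *mikbis*, *iz*); -ge when the stem ends in a non-sibilant consonant (*waniv*, *tawel*); -so when the stem ends in a vowel (*amore*, *oka*, *wo*).
The final sound of *e* is /e/, which is a vowel, so the suffix is -so, giving *eso*.
Since the final sound of *rorel* is /l/ (a non-sibilant consonant), it takes -ge, giving *rorelge*.
*etiz* — final sound /z/ (a sibilant) → -et → *etizet*.

eso, rorelge, etizet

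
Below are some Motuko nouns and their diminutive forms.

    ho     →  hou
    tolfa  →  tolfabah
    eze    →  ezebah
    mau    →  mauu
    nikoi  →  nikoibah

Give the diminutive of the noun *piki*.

pikibah

The alternation tracks the last vowel of the stem — -u when the last vowel of the stem is a rounded vowel (*ho*, *mau*); -bah when the last vowel of the stem is an unrounded vowel (*tolfa*, *eze*, *nikoi*).
*piki* — last vowel /i/ (an unrounded vowel) → -bah → *pikibah*.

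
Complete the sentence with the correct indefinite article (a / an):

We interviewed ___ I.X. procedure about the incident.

an

The indefinite article is chosen by the initial *sound* of the following word, not its spelling.
The initialism *I.X.* is read letter by letter; the first letter, I, is pronounced /aɪ/, which begins with a vowel sound.
So the article is *an*: We interviewed an I.X. procedure about the incident.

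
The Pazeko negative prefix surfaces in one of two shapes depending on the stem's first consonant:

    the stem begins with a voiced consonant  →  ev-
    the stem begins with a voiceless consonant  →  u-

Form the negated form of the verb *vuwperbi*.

evvuwperbi

*vuwperbi*: first consonant = /v/, voiced → ev- → *evvuwperbi*.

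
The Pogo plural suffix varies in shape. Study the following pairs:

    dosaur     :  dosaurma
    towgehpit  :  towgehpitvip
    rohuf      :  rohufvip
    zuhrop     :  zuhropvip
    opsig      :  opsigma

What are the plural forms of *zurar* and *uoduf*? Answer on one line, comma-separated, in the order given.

zurarma, uodufvip

The suffix is conditioned by the final consonant: -vip when the stem ends in a voiceless consonant (*towgehpit*, *rohuf*, *zuhrop*); -ma when the stem ends in a voiced consonant (*dosaur*, *opsig*).
Since the final consonant of *zurar* is /r/ (voiced), it takes -ma, giving *zurarma*.
Since the final consonant of *uoduf* is /f/ (voiceless), it takes -vip, giving *uodufvip*.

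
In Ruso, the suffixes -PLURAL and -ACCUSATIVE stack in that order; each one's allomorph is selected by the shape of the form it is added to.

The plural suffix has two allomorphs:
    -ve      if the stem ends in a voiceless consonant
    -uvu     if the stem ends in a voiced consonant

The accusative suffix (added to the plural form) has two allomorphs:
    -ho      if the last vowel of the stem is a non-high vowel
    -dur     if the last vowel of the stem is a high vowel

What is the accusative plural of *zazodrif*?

zazodrifveho

*zazodrif* — final consonant /f/ (voiceless) → -ve → *zazodrifve*.
The last vowel of the plural form *zazodrifve* is /e/, which is a non-high vowel, so the accusative suffix is -ho, giving *zazodrifveho*.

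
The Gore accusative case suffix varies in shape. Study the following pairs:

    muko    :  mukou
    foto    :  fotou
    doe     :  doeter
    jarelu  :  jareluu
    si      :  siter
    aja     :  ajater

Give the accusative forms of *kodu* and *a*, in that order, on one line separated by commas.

koduu, ater

The alternation tracks the last vowel of the stem — -u when the last vowel of the stem is a rounded vowel (*muko*, *foto*, *jarelu*); -ter when the last vowel of the stem is an unrounded vowel (*doe*, *si*, *aja*).
The last vowel of *kodu* is /u/, which is a rounded vowel, so the suffix is -u, giving *koduu*.
The last vowel of *a* is /a/, which is an unrounded vowel, so the suffix is -ter, giving *ater*.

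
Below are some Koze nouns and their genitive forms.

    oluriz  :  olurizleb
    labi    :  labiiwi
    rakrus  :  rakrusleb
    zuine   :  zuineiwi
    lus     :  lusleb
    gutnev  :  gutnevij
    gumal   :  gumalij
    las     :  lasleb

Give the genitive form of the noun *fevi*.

The suffix is conditioned by the final sound: -leb when the stem ends in a sibilant (*oluriz*, *rakrus*, *lus*, *las*); -ij when the stem ends in a non-sibilant consonant (*gutnev*, *gumal*); -iwi when the stem ends in a vowel (*labi*, *zuine*).
*fevi* — final sound /i/ (a vowel) → -iwi → *feviiwi*.

feviiwi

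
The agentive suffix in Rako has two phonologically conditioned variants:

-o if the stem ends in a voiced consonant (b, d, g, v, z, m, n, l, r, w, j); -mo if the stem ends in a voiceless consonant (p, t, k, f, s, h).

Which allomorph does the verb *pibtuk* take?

*pibtuk*: final consonant = /k/, voiceless → -mo.

-mo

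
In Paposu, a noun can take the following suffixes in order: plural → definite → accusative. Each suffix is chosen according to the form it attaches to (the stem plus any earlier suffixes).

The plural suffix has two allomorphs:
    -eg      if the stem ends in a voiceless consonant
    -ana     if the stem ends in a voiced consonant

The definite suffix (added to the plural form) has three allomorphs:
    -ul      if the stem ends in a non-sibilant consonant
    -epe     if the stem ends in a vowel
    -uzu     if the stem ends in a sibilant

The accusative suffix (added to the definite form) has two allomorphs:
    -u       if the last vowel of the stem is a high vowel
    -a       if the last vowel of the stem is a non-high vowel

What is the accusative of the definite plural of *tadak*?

tadakegulu

Since the final consonant of *tadak* is /k/ (voiceless), it takes -eg, giving *tadakeg*.
The final sound of the plural form *tadakeg* is /g/, which is a non-sibilant consonant, so the definite suffix is -ul, giving *tadakegul*.
The last vowel of the definite form *tadakegul* is /u/, which is a high vowel, so the accusative suffix is -u, giving *tadakegulu*.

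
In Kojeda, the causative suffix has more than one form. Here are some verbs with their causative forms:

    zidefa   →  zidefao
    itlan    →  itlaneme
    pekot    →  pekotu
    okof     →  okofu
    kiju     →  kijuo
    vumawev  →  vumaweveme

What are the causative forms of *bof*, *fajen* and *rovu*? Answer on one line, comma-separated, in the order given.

bofu, fajeneme, rovuo

The alternation tracks the final sound of the stem — -u when the stem ends in a voiceless consonant (*pekot*, *okof*); -eme when the stem ends in a voiced consonant (*itlan*, *vumawev*); -o when the stem ends in a vowel (*zidefa*, *kiju*).
*bof*: final sound = /f/, a voiceless consonant → -u → *bofu*.
The final sound of *fajen* is /n/, which is a voiced consonant, so the suffix is -eme, giving *fajeneme*.
*rovu*: final sound = /u/, a vowel → -o → *rovuo*.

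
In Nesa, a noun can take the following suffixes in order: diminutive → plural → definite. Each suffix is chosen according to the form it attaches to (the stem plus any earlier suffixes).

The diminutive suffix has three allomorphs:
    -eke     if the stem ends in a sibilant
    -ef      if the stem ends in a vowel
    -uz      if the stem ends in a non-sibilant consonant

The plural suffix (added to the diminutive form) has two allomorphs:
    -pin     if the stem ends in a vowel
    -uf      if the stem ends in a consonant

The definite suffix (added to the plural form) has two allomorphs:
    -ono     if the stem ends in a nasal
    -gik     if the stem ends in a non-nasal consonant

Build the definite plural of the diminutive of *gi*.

*gi*: final sound = /i/, a vowel → -ef → *gief*.
The diminutive form *gief*: final sound = /f/, a consonant → -uf → *giefuf*.
The final consonant of the plural form *giefuf* is /f/, which is non-nasal, so the definite suffix is -gik, giving *giefufgik*.

giefufgik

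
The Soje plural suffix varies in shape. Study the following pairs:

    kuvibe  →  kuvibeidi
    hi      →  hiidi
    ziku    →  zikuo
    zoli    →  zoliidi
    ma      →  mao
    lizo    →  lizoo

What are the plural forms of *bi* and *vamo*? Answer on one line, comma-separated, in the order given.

biidi, vamoo

The suffix is conditioned by the last vowel: -idi when the last vowel of the stem is a front vowel (*kuvibe*, *hi*, *zoli*); -o when the last vowel of the stem is a back vowel (*ziku*, *ma*, *lizo*).
Since the last vowel of *bi* is /i/ (a front vowel), it takes -idi, giving *biidi*.
*vamo* — last vowel /o/ (a back vowel) → -o → *vamoo*.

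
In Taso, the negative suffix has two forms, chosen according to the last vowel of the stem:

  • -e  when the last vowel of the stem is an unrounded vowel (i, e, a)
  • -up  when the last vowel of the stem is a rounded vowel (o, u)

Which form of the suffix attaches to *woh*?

-up

*woh* — last vowel /o/ (a rounded vowel) → -up.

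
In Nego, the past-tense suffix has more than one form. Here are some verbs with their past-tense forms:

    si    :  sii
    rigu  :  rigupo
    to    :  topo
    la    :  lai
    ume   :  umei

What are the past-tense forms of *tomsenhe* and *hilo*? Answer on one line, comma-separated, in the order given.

The suffix is conditioned by the last vowel: -po when the last vowel of the stem is a rounded vowel (*rigu*, *to*); -i when the last vowel of the stem is an unrounded vowel (*si*, *la*, *ume*).
*tomsenhe* — last vowel /e/ (an unrounded vowel) → -i → *tomsenhei*.
*hilo*: last vowel = /o/, a rounded vowel → -po → *hilopo*.

tomsenhei, hilopo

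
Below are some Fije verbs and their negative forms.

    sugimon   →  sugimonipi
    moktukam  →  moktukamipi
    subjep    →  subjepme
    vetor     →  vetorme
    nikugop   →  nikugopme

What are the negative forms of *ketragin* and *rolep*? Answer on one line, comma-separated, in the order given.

ketraginipi, rolepme

Looking at the final consonant of each stem: -ipi when the stem ends in a nasal (*sugimon*, *moktukam*); -me when the stem ends in a non-nasal consonant (*subjep*, *vetor*, *nikugop*).
*ketragin* — final consonant /n/ (a nasal) → -ipi → *ketraginipi*.
The final consonant of *rolep* is /p/, which is non-nasal, so the suffix is -me, giving *rolepme*.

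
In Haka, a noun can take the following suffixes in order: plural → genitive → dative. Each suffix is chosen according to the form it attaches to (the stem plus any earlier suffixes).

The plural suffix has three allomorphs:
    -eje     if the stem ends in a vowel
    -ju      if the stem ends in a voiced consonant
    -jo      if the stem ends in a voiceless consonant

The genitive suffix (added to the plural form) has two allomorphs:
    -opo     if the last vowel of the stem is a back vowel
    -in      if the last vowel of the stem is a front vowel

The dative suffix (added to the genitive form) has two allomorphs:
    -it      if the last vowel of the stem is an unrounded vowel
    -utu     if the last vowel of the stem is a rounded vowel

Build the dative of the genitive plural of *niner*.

ninerjuopoutu

The final sound of *niner* is /r/, which is a voiced consonant, so the plural suffix is -ju, giving *ninerju*.
The plural form *ninerju*: last vowel = /u/, a back vowel → -opo → *ninerjuopo*.
The genitive form *ninerjuopo* — last vowel /o/ (a rounded vowel) → -utu → *ninerjuopoutu*.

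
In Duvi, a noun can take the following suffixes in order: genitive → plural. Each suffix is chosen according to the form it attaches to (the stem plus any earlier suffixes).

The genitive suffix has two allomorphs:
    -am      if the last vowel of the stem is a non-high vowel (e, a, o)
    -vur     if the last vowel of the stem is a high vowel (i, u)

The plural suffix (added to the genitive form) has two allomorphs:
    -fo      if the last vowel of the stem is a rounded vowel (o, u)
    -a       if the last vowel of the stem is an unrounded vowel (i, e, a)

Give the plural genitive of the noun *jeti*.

Since the last vowel of *jeti* is /i/ (a high vowel), it takes -vur, giving *jetivur*.
Since the last vowel of the genitive form *jetivur* is /u/ (a rounded vowel), it takes -fo, giving *jetivurfo*.

jetivurfo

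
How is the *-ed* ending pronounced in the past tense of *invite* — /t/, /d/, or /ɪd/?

The stem *invite* ends in /t/ or /d/.
The -ed suffix is realized as /ɪd/ after /t, d/; as /t/ after other voiceless consonants; and as /d/ after other voiced sounds.
So -ed on *invite* is pronounced /ɪd/.

/ɪd/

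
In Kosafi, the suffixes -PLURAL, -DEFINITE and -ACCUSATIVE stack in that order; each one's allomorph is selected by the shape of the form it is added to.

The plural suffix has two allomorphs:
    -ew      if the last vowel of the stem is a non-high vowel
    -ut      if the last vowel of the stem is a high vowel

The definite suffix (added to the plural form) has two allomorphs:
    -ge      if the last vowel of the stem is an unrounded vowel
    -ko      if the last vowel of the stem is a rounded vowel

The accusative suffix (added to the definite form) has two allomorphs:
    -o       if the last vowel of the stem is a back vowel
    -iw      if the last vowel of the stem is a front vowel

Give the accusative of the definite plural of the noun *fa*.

faewgeiw

*fa*: last vowel = /a/, a non-high vowel → -ew → *faew*.
The last vowel of the plural form *faew* is /e/, which is an unrounded vowel, so the definite suffix is -ge, giving *faewge*.
The definite form *faewge*: last vowel = /e/, a front vowel → -iw → *faewgeiw*.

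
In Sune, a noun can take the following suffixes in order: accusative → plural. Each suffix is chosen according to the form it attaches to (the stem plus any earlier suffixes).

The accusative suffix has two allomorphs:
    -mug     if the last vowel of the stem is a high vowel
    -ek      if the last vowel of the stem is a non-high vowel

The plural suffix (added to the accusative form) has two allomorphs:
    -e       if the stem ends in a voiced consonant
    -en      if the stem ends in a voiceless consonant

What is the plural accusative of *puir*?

*puir*: last vowel = /i/, a high vowel → -mug → *puirmug*.
The accusative form *puirmug* — final consonant /g/ (voiced) → -e → *puirmuge*.

puirmuge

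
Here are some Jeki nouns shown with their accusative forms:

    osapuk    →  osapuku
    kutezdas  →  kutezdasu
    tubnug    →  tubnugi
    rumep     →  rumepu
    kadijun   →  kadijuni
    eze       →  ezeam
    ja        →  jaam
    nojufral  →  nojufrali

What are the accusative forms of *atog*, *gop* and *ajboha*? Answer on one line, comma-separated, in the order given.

atogi, gopu, ajbohaam

Looking at the final sound of each stem: -u when the stem ends in a voiceless consonant (*osapuk*, *kutezdas*, *rumep*); -i when the stem ends in a voiced consonant (*tubnug*, *kadijun*, *nojufral*); -am when the stem ends in a vowel (*eze*, *ja*).
The final sound of *atog* is /g/, which is a voiced consonant, so the suffix is -i, giving *atogi*.
*gop*: final sound = /p/, a voiceless consonant → -u → *gopu*.
Since the final sound of *ajboha* is /a/ (a vowel), it takes -am, giving *ajbohaam*.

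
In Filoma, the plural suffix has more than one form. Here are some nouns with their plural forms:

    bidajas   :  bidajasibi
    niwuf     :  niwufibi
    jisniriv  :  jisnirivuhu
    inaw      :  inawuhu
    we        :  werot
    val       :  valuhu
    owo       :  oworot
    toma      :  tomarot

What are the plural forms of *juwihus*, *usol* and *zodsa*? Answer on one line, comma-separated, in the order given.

juwihusibi, usoluhu, zodsarot

The suffix is conditioned by the final sound: -ibi when the stem ends in a voiceless consonant (*bidajas*, *niwuf*); -uhu when the stem ends in a voiced consonant (*jisniriv*, *inaw*, *val*); -rot when the stem ends in a vowel (*we*, *owo*, *toma*).
*juwihus* — final sound /s/ (a voiceless consonant) → -ibi → *juwihusibi*.
Since the final sound of *usol* is /l/ (a voiced consonant), it takes -uhu, giving *usoluhu*.
The final sound of *zodsa* is /a/, which is a vowel, so the suffix is -rot, giving *zodsarot*.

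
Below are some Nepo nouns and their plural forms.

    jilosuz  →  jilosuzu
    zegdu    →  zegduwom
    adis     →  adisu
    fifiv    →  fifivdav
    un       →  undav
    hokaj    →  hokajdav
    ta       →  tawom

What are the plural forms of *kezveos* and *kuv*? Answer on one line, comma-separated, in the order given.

The suffix is conditioned by the final sound: -u when the stem ends in a sibilant (*jilosuz*, *adis*); -dav when the stem ends in a non-sibilant consonant (*fifiv*, *un*, *hokaj*); -wom when the stem ends in a vowel (*zegdu*, *ta*).
The final sound of *kezveos* is /s/, which is a sibilant, so the suffix is -u, giving *kezveosu*.
*kuv*: final sound = /v/, a non-sibilant consonant → -dav → *kuvdav*.

kezveosu, kuvdav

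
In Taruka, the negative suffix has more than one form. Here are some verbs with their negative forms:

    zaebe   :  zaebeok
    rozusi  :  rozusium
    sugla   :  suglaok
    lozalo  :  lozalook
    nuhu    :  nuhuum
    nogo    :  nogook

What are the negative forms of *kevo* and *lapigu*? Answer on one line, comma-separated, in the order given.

The alternation tracks the last vowel of the stem — -um when the last vowel of the stem is a high vowel (*rozusi*, *nuhu*); -ok when the last vowel of the stem is a non-high vowel (*zaebe*, *sugla*, *lozalo*, *nogo*).
The last vowel of *kevo* is /o/, which is a non-high vowel, so the suffix is -ok, giving *kevook*.
The last vowel of *lapigu* is /u/, which is a high vowel, so the suffix is -um, giving *lapiguum*.

kevook, lapiguum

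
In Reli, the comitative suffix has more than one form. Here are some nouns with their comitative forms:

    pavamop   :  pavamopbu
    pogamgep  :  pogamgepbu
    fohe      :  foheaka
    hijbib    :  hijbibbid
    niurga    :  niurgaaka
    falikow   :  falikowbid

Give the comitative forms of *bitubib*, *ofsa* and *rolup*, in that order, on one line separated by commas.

bitubibbid, ofsaaka, rolupbu

The suffix is conditioned by the final sound: -bu when the stem ends in a voiceless consonant (*pavamop*, *pogamgep*); -bid when the stem ends in a voiced consonant (*hijbib*, *falikow*); -aka when the stem ends in a vowel (*fohe*, *niurga*).
Since the final sound of *bitubib* is /b/ (a voiced consonant), it takes -bid, giving *bitubibbid*.
*ofsa* — final sound /a/ (a vowel) → -aka → *ofsaaka*.
*rolup*: final sound = /p/, a voiceless consonant → -bu → *rolupbu*.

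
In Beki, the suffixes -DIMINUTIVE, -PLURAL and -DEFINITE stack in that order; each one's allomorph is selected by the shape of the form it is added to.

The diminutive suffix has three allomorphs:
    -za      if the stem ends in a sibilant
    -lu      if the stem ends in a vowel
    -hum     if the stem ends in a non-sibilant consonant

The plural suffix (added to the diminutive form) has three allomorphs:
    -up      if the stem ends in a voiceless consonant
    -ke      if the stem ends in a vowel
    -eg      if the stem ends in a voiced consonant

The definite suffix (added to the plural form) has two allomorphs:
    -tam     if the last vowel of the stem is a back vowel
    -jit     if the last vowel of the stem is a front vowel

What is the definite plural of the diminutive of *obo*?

*obo* — final sound /o/ (a vowel) → -lu → *obolu*.
The final sound of the diminutive form *obolu* is /u/, which is a vowel, so the plural suffix is -ke, giving *oboluke*.
The plural form *oboluke*: last vowel = /e/, a front vowel → -jit → *obolukejit*.

obolukejit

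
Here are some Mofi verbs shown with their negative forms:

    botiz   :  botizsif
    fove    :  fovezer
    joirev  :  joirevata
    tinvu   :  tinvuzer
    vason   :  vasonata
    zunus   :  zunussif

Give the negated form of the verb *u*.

Looking at the final sound of each stem: -sif when the stem ends in a sibilant (*botiz*, *zunus*); -ata when the stem ends in a non-sibilant consonant (*joirev*, *vason*); -zer when the stem ends in a vowel (*fove*, *tinvu*).
Since the final sound of *u* is /u/ (a vowel), it takes -zer, giving *uzer*.

uzer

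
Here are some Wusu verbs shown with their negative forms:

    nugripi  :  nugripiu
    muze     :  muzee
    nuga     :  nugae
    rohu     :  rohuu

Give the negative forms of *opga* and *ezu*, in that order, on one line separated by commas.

The suffix is conditioned by the last vowel: -u when the last vowel of the stem is a high vowel (*nugripi*, *rohu*); -e when the last vowel of the stem is a non-high vowel (*muze*, *nuga*).
*opga*: last vowel = /a/, a non-high vowel → -e → *opgae*.
Since the last vowel of *ezu* is /u/ (a high vowel), it takes -u, giving *ezuu*.

opgae, ezuu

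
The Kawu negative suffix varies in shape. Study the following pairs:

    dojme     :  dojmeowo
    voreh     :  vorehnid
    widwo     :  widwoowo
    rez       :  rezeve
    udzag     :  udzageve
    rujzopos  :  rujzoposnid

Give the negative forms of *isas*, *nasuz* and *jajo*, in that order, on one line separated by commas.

The pattern is voicing of the final sound: -nid when the stem ends in a voiceless consonant (*voreh*, *rujzopos*); -eve when the stem ends in a voiced consonant (*rez*, *udzag*); -owo when the stem ends in a vowel (*dojme*, *widwo*).
The final sound of *isas* is /s/, which is a voiceless consonant, so the suffix is -nid, giving *isasnid*.
Since the final sound of *nasuz* is /z/ (a voiced consonant), it takes -eve, giving *nasuzeve*.
Since the final sound of *jajo* is /o/ (a vowel), it takes -owo, giving *jajoowo*.

isasnid, nasuzeve, jajoowo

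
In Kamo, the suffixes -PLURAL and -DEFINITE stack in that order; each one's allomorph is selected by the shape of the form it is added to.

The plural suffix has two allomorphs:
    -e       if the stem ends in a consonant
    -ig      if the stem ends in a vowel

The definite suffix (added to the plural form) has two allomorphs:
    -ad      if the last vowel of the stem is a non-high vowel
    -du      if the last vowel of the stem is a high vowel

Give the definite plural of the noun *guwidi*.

The final sound of *guwidi* is /i/, which is a vowel, so the plural suffix is -ig, giving *guwidiig*.
The plural form *guwidiig* — last vowel /i/ (a high vowel) → -du → *guwidiigdu*.

guwidiigdu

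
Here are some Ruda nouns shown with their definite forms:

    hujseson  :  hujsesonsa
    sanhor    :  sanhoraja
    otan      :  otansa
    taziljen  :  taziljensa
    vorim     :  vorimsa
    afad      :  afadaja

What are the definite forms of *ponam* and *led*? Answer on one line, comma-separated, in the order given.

ponamsa, ledaja

The suffix is conditioned by the final consonant: -sa when the stem ends in a nasal (*hujseson*, *otan*, *taziljen*, *vorim*); -aja when the stem ends in a non-nasal consonant (*sanhor*, *afad*).
The final consonant of *ponam* is /m/, which is a nasal, so the suffix is -sa, giving *ponamsa*.
The final consonant of *led* is /d/, which is non-nasal, so the suffix is -aja, giving *ledaja*.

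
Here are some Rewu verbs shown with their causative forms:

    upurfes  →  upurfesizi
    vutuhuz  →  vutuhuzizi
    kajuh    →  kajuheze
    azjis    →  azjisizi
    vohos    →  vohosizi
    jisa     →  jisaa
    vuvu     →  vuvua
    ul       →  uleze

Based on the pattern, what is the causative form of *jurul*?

Looking at the final sound of each stem: -izi when the stem ends in a sibilant (*upurfes*, *vutuhuz*, *azjis*, *vohos*); -eze when the stem ends in a non-sibilant consonant (*kajuh*, *ul*); -a when the stem ends in a vowel (*jisa*, *vuvu*).
*jurul* — final sound /l/ (a non-sibilant consonant) → -eze → *juruleze*.

juruleze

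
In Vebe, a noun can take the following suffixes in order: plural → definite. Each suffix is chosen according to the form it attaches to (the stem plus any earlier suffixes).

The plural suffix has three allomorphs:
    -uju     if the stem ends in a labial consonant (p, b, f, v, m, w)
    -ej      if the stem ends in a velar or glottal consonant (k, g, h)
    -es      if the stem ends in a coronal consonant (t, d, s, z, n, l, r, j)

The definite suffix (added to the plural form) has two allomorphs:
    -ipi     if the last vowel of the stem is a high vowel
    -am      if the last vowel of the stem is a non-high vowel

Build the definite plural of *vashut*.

Since the final consonant of *vashut* is /t/ (coronal), it takes -es, giving *vashutes*.
Since the last vowel of the plural form *vashutes* is /e/ (a non-high vowel), it takes -am, giving *vashutesam*.

vashutesam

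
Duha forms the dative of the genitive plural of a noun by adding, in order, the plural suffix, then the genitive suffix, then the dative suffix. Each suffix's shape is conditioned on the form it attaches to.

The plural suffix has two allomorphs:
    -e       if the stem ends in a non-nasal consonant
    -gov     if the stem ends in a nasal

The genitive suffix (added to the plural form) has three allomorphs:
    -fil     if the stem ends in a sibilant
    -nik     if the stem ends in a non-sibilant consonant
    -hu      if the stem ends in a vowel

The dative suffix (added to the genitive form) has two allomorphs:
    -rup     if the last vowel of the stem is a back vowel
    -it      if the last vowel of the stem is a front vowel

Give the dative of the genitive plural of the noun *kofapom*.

kofapomgovnikit

The final consonant of *kofapom* is /m/, which is a nasal, so the plural suffix is -gov, giving *kofapomgov*.
The final sound of the plural form *kofapomgov* is /v/, which is a non-sibilant consonant, so the genitive suffix is -nik, giving *kofapomgovnik*.
Since the last vowel of the genitive form *kofapomgovnik* is /i/ (a front vowel), it takes -it, giving *kofapomgovnikit*.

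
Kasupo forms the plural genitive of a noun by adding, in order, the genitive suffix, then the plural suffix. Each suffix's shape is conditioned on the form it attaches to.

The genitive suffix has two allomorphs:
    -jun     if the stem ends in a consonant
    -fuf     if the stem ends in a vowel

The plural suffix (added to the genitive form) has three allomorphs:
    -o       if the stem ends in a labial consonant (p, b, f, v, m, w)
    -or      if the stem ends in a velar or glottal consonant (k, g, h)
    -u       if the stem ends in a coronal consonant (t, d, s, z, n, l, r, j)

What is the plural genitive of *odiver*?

*odiver* — final sound /r/ (a consonant) → -jun → *odiverjun*.
Since the final consonant of the genitive form *odiverjun* is /n/ (coronal), it takes -u, giving *odiverjunu*.

odiverjunu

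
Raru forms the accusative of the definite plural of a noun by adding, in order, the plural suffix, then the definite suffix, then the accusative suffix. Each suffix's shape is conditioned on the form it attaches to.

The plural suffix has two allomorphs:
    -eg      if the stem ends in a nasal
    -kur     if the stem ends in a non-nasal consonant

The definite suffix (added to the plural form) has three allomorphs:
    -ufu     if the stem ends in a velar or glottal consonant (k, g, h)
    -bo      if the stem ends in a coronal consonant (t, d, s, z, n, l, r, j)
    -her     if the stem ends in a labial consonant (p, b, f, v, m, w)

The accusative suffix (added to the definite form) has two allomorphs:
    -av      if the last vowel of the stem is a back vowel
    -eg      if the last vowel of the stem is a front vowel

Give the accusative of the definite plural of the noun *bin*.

The final consonant of *bin* is /n/, which is a nasal, so the plural suffix is -eg, giving *bineg*.
Since the final consonant of the plural form *bineg* is /g/ (velar/glottal), it takes -ufu, giving *binegufu*.
Since the last vowel of the definite form *binegufu* is /u/ (a back vowel), it takes -av, giving *binegufuav*.

binegufuav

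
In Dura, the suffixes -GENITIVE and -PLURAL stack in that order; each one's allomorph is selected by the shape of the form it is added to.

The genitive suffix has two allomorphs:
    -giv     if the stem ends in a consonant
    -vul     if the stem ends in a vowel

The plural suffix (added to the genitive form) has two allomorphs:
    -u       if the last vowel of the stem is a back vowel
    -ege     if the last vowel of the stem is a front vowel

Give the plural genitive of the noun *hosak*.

hosakgivege

*hosak* — final sound /k/ (a consonant) → -giv → *hosakgiv*.
The genitive form *hosakgiv*: last vowel = /i/, a front vowel → -ege → *hosakgivege*.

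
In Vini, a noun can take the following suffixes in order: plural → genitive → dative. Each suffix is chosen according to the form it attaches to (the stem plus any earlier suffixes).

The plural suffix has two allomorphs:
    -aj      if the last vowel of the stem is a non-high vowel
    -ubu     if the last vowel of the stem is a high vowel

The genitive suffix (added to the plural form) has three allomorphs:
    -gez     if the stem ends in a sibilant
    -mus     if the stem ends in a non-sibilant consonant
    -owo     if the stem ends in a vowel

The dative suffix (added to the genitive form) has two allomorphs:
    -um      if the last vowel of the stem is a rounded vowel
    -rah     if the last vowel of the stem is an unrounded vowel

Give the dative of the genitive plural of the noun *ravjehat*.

Since the last vowel of *ravjehat* is /a/ (a non-high vowel), it takes -aj, giving *ravjehataj*.
Since the final sound of the plural form *ravjehataj* is /j/ (a non-sibilant consonant), it takes -mus, giving *ravjehatajmus*.
The genitive form *ravjehatajmus*: last vowel = /u/, a rounded vowel → -um → *ravjehatajmusum*.

ravjehatajmusum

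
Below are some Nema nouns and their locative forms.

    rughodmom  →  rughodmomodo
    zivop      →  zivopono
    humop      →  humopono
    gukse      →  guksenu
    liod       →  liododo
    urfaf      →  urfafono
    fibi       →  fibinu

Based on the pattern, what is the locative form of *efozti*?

The alternation tracks the final sound of the stem — -ono when the stem ends in a voiceless consonant (*zivop*, *humop*, *urfaf*); -odo when the stem ends in a voiced consonant (*rughodmom*, *liod*); -nu when the stem ends in a vowel (*gukse*, *fibi*).
The final sound of *efozti* is /i/, which is a vowel, so the suffix is -nu, giving *efoztinu*.

efoztinu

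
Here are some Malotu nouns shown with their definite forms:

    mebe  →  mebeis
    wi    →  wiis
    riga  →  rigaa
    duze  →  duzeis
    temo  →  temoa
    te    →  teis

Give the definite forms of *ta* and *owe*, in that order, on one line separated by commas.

taa, oweis

Looking at the last vowel of each stem: -is when the last vowel of the stem is a front vowel (*mebe*, *wi*, *duze*, *te*); -a when the last vowel of the stem is a back vowel (*riga*, *temo*).
Since the last vowel of *ta* is /a/ (a back vowel), it takes -a, giving *taa*.
Since the last vowel of *owe* is /e/ (a front vowel), it takes -is, giving *oweis*.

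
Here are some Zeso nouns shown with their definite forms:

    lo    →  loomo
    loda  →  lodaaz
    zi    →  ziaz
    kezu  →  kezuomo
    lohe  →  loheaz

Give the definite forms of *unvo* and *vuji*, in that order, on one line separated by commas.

The pattern is rounding harmony: -omo when the last vowel of the stem is a rounded vowel (*lo*, *kezu*); -az when the last vowel of the stem is an unrounded vowel (*loda*, *zi*, *lohe*).
*unvo* — last vowel /o/ (a rounded vowel) → -omo → *unvoomo*.
*vuji*: last vowel = /i/, an unrounded vowel → -az → *vujiaz*.

unvoomo, vujiaz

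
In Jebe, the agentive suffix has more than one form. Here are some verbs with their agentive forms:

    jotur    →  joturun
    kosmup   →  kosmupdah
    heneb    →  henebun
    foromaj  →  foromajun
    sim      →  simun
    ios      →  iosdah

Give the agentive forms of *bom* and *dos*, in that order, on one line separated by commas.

The pattern is voicing of the final consonant: -dah when the stem ends in a voiceless consonant (*kosmup*, *ios*); -un when the stem ends in a voiced consonant (*jotur*, *heneb*, *foromaj*, *sim*).
The final consonant of *bom* is /m/, which is voiced, so the suffix is -un, giving *bomun*.
*dos*: final consonant = /s/, voiceless → -dah → *dosdah*.

bomun, dosdah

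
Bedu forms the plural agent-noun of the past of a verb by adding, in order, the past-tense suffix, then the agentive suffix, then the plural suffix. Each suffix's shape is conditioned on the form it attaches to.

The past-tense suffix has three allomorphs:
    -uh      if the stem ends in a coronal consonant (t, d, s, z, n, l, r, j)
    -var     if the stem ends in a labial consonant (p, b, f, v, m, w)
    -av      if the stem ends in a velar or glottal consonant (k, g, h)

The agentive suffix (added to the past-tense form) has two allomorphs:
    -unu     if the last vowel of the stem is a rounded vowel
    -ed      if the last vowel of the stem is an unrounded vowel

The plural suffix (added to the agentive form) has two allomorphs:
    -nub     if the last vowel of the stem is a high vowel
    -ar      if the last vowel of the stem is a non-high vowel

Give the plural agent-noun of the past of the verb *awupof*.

awupofvaredar

Since the final consonant of *awupof* is /f/ (labial), it takes -var, giving *awupofvar*.
The last vowel of the past-tense form *awupofvar* is /a/, which is an unrounded vowel, so the agentive suffix is -ed, giving *awupofvared*.
The last vowel of the agentive form *awupofvared* is /e/, which is a non-high vowel, so the plural suffix is -ar, giving *awupofvaredar*.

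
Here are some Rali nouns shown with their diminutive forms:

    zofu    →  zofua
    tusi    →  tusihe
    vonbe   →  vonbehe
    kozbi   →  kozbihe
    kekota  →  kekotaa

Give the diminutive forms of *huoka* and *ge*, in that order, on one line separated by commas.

huokaa, gehe

The suffix is conditioned by the last vowel: -he when the last vowel of the stem is a front vowel (*tusi*, *vonbe*, *kozbi*); -a when the last vowel of the stem is a back vowel (*zofu*, *kekota*).
Since the last vowel of *huoka* is /a/ (a back vowel), it takes -a, giving *huokaa*.
Since the last vowel of *ge* is /e/ (a front vowel), it takes -he, giving *gehe*.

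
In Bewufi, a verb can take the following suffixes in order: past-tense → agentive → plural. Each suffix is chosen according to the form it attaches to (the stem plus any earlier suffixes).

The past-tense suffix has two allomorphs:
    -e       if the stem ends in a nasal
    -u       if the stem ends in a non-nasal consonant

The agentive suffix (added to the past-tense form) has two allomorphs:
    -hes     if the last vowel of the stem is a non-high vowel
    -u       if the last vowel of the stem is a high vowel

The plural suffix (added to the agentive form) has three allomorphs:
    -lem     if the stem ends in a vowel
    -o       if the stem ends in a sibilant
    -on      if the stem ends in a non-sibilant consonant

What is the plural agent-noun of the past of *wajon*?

wajoneheso

The final consonant of *wajon* is /n/, which is a nasal, so the past-tense suffix is -e, giving *wajone*.
The past-tense form *wajone*: last vowel = /e/, a non-high vowel → -hes → *wajonehes*.
Since the final sound of the agentive form *wajonehes* is /s/ (a sibilant), it takes -o, giving *wajoneheso*.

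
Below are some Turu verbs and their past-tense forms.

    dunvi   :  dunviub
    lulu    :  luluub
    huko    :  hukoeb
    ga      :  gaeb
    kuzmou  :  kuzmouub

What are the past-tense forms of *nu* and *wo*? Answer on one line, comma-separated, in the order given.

nuub, woeb

Looking at the last vowel of each stem: -ub when the last vowel of the stem is a high vowel (*dunvi*, *lulu*, *kuzmou*); -eb when the last vowel of the stem is a non-high vowel (*huko*, *ga*).
*nu* — last vowel /u/ (a high vowel) → -ub → *nuub*.
*wo*: last vowel = /o/, a non-high vowel → -eb → *woeb*.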